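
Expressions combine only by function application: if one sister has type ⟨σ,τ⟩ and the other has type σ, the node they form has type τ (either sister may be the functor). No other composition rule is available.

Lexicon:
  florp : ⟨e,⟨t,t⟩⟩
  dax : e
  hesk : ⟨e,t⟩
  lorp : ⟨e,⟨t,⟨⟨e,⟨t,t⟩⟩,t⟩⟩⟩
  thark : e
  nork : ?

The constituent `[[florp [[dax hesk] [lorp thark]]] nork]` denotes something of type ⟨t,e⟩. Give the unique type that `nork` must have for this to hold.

For [[florp [[dax hesk] [lorp thark]]] nork] to have type ⟨t,e⟩ with [florp [[dax hesk] [lorp thark]]] of type t, nork must be the function: nork : ⟨t,⟨t,e⟩⟩.

⟨t,⟨t,e⟩⟩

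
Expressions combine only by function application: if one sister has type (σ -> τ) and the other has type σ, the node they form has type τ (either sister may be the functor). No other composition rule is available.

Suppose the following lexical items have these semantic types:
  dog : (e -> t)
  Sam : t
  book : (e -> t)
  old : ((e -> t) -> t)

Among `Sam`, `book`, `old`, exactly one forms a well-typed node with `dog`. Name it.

Sam : t — no; dog wants e, and Sam wants nothing (atomic).
book : (e -> t) — no; dog wants e, and book wants e.
old — combines: old : ((e -> t) -> t) takes dog : (e -> t) as argument, giving t.

old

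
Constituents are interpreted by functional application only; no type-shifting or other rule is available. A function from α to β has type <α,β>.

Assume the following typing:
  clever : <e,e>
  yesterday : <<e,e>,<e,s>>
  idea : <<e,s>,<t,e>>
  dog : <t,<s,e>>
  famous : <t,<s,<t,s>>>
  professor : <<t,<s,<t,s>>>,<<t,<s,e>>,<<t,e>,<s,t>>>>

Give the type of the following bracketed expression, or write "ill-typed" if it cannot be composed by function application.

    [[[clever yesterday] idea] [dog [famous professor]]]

[clever yesterday] — yesterday of type <<e,e>,<e,s>> combines with clever of type <e,e>: type <e,s>.
[[clever yesterday] idea] — idea of type <<e,s>,<t,e>> combines with [clever yesterday] of type <e,s>: type <t,e>.
[famous professor] — professor of type <<t,<s,<t,s>>>,<<t,<s,e>>,<<t,e>,<s,t>>>> combines with famous of type <t,<s,<t,s>>>: type <<t,<s,e>>,<<t,e>,<s,t>>>.
[dog [famous professor]] — [famous professor] of type <<t,<s,e>>,<<t,e>,<s,t>>> combines with dog of type <t,<s,e>>: type <<t,e>,<s,t>>.
[[[clever yesterday] idea] [dog [famous professor]]] — [dog [famous professor]] of type <<t,e>,<s,t>> combines with [[clever yesterday] idea] of type <t,e>: type <s,t>.

<s,t>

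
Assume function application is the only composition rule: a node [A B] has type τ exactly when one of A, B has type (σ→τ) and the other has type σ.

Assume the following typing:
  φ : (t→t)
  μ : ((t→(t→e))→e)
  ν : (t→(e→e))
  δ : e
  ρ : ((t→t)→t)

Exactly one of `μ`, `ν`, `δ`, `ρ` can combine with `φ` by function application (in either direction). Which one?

ρ

μ : ((t→(t→e))→e) — no; φ wants t, and μ wants (t→(t→e)).
ν : (t→(e→e)) — no; φ wants t, and ν wants t.
δ : e — no; φ wants t, and δ wants nothing (atomic).
ρ — combines: ρ : ((t→t)→t) takes φ : (t→t) as argument, giving t.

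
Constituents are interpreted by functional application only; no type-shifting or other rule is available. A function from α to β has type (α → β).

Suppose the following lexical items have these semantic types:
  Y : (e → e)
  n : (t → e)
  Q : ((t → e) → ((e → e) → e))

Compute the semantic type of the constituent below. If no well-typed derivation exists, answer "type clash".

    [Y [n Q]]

[n Q]: functor Q : ((t → e) → ((e → e) → e)), argument n : (t → e); result ((e → e) → e).
[Y [n Q]]: functor [n Q] : ((e → e) → e), argument Y : (e → e); result e.

e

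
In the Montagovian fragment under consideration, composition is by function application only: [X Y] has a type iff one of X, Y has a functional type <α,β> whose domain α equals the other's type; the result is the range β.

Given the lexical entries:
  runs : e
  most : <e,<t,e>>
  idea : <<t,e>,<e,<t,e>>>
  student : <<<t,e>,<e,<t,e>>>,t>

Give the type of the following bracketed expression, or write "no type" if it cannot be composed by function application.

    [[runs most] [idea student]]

e

[runs most] — most of type <e,<t,e>> combines with runs of type e: type <t,e>.
[idea student] — student of type <<<t,e>,<e,<t,e>>>,t> combines with idea of type <<t,e>,<e,<t,e>>>: type t.
[[runs most] [idea student]] — [runs most] of type <t,e> combines with [idea student] of type t: type e.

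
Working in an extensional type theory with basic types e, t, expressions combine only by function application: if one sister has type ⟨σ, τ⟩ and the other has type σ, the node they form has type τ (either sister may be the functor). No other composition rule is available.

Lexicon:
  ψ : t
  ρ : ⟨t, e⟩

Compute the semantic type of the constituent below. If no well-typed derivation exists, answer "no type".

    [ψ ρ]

At [ψ ρ], ρ : ⟨t, e⟩ takes ψ : t, giving e.

e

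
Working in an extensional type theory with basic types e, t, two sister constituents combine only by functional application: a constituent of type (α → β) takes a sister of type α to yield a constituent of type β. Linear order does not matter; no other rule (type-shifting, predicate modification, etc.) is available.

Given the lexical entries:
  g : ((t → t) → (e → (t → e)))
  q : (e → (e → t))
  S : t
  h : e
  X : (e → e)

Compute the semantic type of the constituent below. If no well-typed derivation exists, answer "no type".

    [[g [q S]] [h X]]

no type

[q S]: (e → (e → t)) with t — neither is a function whose domain matches the other; composition fails here.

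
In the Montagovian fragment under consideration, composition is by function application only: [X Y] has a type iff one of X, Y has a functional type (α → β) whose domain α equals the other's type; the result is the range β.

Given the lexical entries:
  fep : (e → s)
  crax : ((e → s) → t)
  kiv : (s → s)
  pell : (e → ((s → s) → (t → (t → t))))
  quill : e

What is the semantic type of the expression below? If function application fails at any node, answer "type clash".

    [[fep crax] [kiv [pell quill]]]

(t → t)

[fep crax]: ((e → s) → t) applied to (e → s) yields t.
[pell quill]: (e → ((s → s) → (t → (t → t)))) applied to e yields ((s → s) → (t → (t → t))).
[kiv [pell quill]]: ((s → s) → (t → (t → t))) applied to (s → s) yields (t → (t → t)).
[[fep crax] [kiv [pell quill]]]: (t → (t → t)) applied to t yields (t → t).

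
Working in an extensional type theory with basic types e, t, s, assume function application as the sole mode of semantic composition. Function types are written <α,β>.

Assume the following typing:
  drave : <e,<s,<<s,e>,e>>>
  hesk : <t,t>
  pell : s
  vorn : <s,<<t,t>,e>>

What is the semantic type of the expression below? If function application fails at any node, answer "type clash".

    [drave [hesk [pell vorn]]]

[pell vorn]: vorn is <s,<<t,t>,e>>, pell is s; result <<t,t>,e>.
[hesk [pell vorn]]: [pell vorn] is <<t,t>,e>, hesk is <t,t>; result e.
[drave [hesk [pell vorn]]]: drave is <e,<s,<<s,e>,e>>>, [hesk [pell vorn]] is e; result <s,<<s,e>,e>>.

<s,<<s,e>,e>>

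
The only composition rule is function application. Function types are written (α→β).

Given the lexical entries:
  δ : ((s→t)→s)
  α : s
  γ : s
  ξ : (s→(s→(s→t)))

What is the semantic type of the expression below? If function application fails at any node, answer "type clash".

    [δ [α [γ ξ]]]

s

[γ ξ]: ξ is (s→(s→(s→t))), γ is s; result (s→(s→t)).
[α [γ ξ]]: [γ ξ] is (s→(s→t)), α is s; result (s→t).
[δ [α [γ ξ]]]: δ is ((s→t)→s), [α [γ ξ]] is (s→t); result s.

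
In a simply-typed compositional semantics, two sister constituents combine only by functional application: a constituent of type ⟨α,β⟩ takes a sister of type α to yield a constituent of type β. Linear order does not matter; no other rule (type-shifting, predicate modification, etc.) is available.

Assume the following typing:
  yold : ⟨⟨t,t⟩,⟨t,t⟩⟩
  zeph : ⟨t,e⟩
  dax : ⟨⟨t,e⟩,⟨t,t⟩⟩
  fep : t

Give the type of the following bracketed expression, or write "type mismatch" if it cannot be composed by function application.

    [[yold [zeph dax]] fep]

[zeph dax]: functor dax : ⟨⟨t,e⟩,⟨t,t⟩⟩, argument zeph : ⟨t,e⟩; result ⟨t,t⟩.
[yold [zeph dax]]: functor yold : ⟨⟨t,t⟩,⟨t,t⟩⟩, argument [zeph dax] : ⟨t,t⟩; result ⟨t,t⟩.
[[yold [zeph dax]] fep]: functor [yold [zeph dax]] : ⟨t,t⟩, argument fep : t; result t.

t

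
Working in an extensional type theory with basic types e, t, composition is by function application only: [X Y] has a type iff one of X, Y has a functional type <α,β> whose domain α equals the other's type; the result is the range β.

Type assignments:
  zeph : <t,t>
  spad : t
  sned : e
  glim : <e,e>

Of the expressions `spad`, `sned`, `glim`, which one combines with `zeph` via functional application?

spad

spad — combines: zeph : <t,t> takes spad : t as argument, giving t.
sned : e — does not combine with zeph.
glim : <e,e> — does not combine with zeph.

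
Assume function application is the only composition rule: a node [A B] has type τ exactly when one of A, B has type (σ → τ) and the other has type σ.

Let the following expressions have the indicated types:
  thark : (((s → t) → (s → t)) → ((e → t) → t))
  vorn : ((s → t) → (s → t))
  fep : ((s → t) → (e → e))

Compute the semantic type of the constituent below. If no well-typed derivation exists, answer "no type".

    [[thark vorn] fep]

no type

[thark vorn] — thark of type (((s → t) → (s → t)) → ((e → t) → t)) combines with vorn of type ((s → t) → (s → t)): type ((e → t) → t).
[[thark vorn] fep]: ((e → t) → t) and ((s → t) → (e → e)) cannot combine by function application — type clash.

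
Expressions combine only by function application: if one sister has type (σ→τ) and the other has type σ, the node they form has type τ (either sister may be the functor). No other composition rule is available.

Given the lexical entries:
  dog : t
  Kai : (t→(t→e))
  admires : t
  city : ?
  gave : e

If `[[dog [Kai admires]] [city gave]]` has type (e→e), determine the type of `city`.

For [[dog [Kai admires]] [city gave]] to have type (e→e) with [dog [Kai admires]] of type e, [city gave] must be the function: [city gave] : (e→(e→e)).
For [city gave] to have type (e→(e→e)) with gave of type e, city must be the function: city : (e→(e→(e→e))).

(e→(e→(e→e)))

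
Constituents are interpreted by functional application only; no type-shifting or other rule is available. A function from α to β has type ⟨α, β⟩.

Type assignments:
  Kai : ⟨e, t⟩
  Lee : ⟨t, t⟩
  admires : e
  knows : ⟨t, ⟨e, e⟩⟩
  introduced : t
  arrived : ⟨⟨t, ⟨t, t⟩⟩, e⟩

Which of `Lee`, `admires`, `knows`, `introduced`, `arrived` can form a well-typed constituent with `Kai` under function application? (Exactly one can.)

Lee : ⟨t, t⟩ — Kai needs e; Lee needs t; neither fits.
admires — combines: Kai : ⟨e, t⟩ takes admires : e as argument, giving t.
knows : ⟨t, ⟨e, e⟩⟩ — Kai needs e; knows needs t; neither fits.
introduced : t — Kai needs e; introduced needs nothing (atomic); neither fits.
arrived : ⟨⟨t, ⟨t, t⟩⟩, e⟩ — Kai needs e; arrived needs ⟨t, ⟨t, t⟩⟩; neither fits.

admires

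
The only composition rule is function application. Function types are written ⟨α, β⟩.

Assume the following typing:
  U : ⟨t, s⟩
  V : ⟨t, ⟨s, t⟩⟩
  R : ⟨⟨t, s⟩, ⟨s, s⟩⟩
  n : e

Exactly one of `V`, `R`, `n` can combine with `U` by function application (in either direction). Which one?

V : ⟨t, ⟨s, t⟩⟩ — U needs t; V needs t; neither fits.
R — combines: R : ⟨⟨t, s⟩, ⟨s, s⟩⟩ takes U : ⟨t, s⟩ as argument, giving ⟨s, s⟩.
n : e — U needs t; n needs nothing (atomic); neither fits.

R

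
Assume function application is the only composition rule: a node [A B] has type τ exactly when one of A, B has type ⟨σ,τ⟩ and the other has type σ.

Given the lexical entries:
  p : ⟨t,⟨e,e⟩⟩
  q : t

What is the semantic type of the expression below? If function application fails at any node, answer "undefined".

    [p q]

[p q]: functor p : ⟨t,⟨e,e⟩⟩, argument q : t; result ⟨e,e⟩.

⟨e,e⟩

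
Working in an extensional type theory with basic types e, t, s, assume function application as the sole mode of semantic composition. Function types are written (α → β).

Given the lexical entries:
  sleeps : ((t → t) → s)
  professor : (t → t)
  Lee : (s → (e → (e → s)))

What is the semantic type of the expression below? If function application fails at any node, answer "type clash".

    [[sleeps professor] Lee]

[sleeps professor]: ((t → t) → s) applied to (t → t) yields s.
[[sleeps professor] Lee]: (s → (e → (e → s))) applied to s yields (e → (e → s)).

(e → (e → s))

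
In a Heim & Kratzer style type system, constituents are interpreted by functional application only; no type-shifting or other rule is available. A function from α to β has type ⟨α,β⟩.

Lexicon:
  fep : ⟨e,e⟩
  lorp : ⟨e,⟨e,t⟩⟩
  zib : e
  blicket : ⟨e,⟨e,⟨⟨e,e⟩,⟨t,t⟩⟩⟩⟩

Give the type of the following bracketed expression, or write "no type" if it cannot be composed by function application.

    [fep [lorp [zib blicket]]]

At [zib blicket], blicket : ⟨e,⟨e,⟨⟨e,e⟩,⟨t,t⟩⟩⟩⟩ takes zib : e, giving ⟨e,⟨⟨e,e⟩,⟨t,t⟩⟩⟩.
[lorp [zib blicket]]: ⟨e,⟨e,t⟩⟩ with ⟨e,⟨⟨e,e⟩,⟨t,t⟩⟩⟩ — neither is a function whose domain matches the other; composition fails here.

no type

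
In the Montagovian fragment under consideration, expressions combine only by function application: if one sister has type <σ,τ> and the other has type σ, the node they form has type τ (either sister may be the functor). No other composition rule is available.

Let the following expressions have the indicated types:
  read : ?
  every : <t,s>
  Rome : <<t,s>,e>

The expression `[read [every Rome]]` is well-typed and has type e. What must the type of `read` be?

[read [every Rome]] is required to be e. [every Rome] : e cannot yield e as functor, so read : <e,e>.

<e,e>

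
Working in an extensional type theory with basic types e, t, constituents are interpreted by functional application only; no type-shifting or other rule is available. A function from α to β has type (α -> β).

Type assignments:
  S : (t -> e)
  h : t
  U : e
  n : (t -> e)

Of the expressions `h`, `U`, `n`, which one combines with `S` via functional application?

h

h — combines: S : (t -> e) takes h : t as argument, giving e.
U : e — does not combine with S.
n : (t -> e) — does not combine with S.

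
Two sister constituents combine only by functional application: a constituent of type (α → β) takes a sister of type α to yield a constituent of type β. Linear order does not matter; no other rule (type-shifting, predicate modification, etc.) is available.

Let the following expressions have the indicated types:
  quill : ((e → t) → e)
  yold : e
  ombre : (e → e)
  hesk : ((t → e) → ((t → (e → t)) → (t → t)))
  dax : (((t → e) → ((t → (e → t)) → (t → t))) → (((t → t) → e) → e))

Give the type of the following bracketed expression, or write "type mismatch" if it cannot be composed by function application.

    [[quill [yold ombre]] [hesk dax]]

type mismatch

At [yold ombre], ombre : (e → e) takes yold : e, giving e.
[quill [yold ombre]]: ((e → t) → e) with e — neither is a function whose domain matches the other; composition fails here.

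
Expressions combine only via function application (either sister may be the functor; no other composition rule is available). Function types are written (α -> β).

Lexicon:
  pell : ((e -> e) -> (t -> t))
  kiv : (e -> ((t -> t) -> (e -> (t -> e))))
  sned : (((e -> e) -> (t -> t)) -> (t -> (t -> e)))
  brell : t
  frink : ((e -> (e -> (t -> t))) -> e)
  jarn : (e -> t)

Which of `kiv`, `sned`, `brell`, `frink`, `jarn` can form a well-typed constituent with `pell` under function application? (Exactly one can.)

sned

kiv : (e -> ((t -> t) -> (e -> (t -> e)))) — no; pell wants (e -> e), and kiv wants e.
sned — combines: sned : (((e -> e) -> (t -> t)) -> (t -> (t -> e))) takes pell : ((e -> e) -> (t -> t)) as argument, giving (t -> (t -> e)).
brell : t — no; pell wants (e -> e), and brell wants nothing (atomic).
frink : ((e -> (e -> (t -> t))) -> e) — no; pell wants (e -> e), and frink wants (e -> (e -> (t -> t))).
jarn : (e -> t) — no; pell wants (e -> e), and jarn wants e.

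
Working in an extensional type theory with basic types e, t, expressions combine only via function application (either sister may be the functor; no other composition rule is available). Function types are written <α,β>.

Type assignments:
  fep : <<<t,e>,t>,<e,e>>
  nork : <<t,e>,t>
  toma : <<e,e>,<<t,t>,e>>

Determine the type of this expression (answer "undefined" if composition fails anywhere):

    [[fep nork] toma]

[fep nork]: <<<t,e>,t>,<e,e>> applied to <<t,e>,t> yields <e,e>.
[[fep nork] toma]: <<e,e>,<<t,t>,e>> applied to <e,e> yields <<t,t>,e>.

<<t,t>,e>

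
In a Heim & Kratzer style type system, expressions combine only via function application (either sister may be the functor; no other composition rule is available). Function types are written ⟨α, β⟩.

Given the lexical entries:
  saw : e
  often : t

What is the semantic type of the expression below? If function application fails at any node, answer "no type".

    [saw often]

no type

[saw often]: e with t — neither is a function whose domain matches the other; composition fails here.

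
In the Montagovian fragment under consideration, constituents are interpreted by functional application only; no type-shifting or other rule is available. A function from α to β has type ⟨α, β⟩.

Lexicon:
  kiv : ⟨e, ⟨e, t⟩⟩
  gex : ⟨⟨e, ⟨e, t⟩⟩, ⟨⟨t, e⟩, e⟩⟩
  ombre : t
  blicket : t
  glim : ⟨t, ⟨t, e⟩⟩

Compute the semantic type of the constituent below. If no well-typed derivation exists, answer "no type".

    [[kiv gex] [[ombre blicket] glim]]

At [kiv gex], gex : ⟨⟨e, ⟨e, t⟩⟩, ⟨⟨t, e⟩, e⟩⟩ takes kiv : ⟨e, ⟨e, t⟩⟩, giving ⟨⟨t, e⟩, e⟩.
At [ombre blicket]: neither t nor t can take the other as argument; the node is ill-typed.

no type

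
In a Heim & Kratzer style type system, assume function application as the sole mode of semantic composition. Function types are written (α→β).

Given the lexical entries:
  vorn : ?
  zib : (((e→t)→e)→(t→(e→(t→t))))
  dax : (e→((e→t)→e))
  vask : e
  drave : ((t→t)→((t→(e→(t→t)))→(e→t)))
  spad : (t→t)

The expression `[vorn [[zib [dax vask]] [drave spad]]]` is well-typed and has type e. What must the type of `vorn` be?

((e→t)→e)

At [vorn [[zib [dax vask]] [drave spad]]] (required: e): [[zib [dax vask]] [drave spad]] is (e→t), which is not a function with range e; hence vorn is the functor — type ((e→t)→e).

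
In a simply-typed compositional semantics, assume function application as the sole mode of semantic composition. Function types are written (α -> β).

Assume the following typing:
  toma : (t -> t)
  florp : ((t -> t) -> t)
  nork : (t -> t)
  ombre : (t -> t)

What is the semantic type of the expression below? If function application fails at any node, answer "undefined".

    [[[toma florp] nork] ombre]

[toma florp] — florp of type ((t -> t) -> t) combines with toma of type (t -> t): type t.
[[toma florp] nork] — nork of type (t -> t) combines with [toma florp] of type t: type t.
[[[toma florp] nork] ombre] — ombre of type (t -> t) combines with [[toma florp] nork] of type t: type t.

t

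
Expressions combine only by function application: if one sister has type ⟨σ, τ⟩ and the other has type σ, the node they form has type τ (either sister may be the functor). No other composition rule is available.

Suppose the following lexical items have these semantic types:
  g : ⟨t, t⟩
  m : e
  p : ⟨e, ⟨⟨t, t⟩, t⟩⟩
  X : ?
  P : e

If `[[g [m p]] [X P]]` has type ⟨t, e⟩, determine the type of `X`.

At [[g [m p]] [X P]] (required: ⟨t, e⟩): [g [m p]] is t, which is not a function with range ⟨t, e⟩; hence [X P] is the functor — type ⟨t, ⟨t, e⟩⟩.
At [X P] (required: ⟨t, ⟨t, e⟩⟩): P is e, which is not a function with range ⟨t, ⟨t, e⟩⟩; hence X is the functor — type ⟨e, ⟨t, ⟨t, e⟩⟩⟩.

⟨e, ⟨t, ⟨t, e⟩⟩⟩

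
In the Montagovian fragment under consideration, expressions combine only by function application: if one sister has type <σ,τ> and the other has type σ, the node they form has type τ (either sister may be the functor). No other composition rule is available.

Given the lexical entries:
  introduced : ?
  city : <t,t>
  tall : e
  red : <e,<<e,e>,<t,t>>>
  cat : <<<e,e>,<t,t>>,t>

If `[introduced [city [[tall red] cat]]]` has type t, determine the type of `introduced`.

<t,t>

[introduced [city [[tall red] cat]]] must have type t. The sister [city [[tall red] cat]] has type t; that is not a function onto t, so introduced must be the functor, of type <t,t>.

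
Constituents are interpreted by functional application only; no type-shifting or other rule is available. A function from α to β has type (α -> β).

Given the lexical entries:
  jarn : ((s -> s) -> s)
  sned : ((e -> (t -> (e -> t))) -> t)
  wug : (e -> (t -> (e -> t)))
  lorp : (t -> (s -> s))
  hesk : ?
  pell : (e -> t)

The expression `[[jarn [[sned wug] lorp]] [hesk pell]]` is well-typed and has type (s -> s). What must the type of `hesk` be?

[[jarn [[sned wug] lorp]] [hesk pell]] must have type (s -> s). The sister [jarn [[sned wug] lorp]] has type s; that is not a function onto (s -> s), so [hesk pell] must be the functor, of type (s -> (s -> s)).
[hesk pell] must have type (s -> (s -> s)). The sister pell has type (e -> t); that is not a function onto (s -> (s -> s)), so hesk must be the functor, of type ((e -> t) -> (s -> (s -> s))).

((e -> t) -> (s -> (s -> s)))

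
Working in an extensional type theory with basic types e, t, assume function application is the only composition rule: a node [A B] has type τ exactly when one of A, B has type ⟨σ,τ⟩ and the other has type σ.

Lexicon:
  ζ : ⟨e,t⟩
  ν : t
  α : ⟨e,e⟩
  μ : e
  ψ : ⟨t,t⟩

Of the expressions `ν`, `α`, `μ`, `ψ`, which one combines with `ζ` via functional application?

ν : t — no; ζ wants e, and ν wants nothing (atomic).
α : ⟨e,e⟩ — no; ζ wants e, and α wants e.
μ — combines: ζ : ⟨e,t⟩ takes μ : e as argument, giving t.
ψ : ⟨t,t⟩ — no; ζ wants e, and ψ wants t.

μ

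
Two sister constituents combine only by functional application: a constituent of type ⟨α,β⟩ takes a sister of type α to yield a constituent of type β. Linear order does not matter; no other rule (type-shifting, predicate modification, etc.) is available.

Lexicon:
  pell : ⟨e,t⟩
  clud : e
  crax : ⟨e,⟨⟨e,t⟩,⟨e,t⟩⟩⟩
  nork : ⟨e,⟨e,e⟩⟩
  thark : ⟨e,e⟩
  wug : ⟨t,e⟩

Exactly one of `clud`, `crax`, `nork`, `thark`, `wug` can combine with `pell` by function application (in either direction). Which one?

clud

clud — combines: pell : ⟨e,t⟩ takes clud : e as argument, giving t.
crax : ⟨e,⟨⟨e,t⟩,⟨e,t⟩⟩⟩ — no; pell wants e, and crax wants e.
nork : ⟨e,⟨e,e⟩⟩ — no; pell wants e, and nork wants e.
thark : ⟨e,e⟩ — no; pell wants e, and thark wants e.
wug : ⟨t,e⟩ — no; pell wants e, and wug wants t.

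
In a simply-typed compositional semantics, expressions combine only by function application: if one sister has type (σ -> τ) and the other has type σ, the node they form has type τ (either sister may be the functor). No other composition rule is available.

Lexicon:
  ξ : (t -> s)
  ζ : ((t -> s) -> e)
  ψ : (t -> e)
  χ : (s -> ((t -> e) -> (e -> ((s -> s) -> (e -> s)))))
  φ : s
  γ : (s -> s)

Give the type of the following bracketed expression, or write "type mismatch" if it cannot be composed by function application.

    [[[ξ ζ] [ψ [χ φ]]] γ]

[ξ ζ]: ζ is ((t -> s) -> e), ξ is (t -> s); result e.
[χ φ]: χ is (s -> ((t -> e) -> (e -> ((s -> s) -> (e -> s))))), φ is s; result ((t -> e) -> (e -> ((s -> s) -> (e -> s)))).
[ψ [χ φ]]: [χ φ] is ((t -> e) -> (e -> ((s -> s) -> (e -> s)))), ψ is (t -> e); result (e -> ((s -> s) -> (e -> s))).
[[ξ ζ] [ψ [χ φ]]]: [ψ [χ φ]] is (e -> ((s -> s) -> (e -> s))), [ξ ζ] is e; result ((s -> s) -> (e -> s)).
[[[ξ ζ] [ψ [χ φ]]] γ]: [[ξ ζ] [ψ [χ φ]]] is ((s -> s) -> (e -> s)), γ is (s -> s); result (e -> s).

(e -> s)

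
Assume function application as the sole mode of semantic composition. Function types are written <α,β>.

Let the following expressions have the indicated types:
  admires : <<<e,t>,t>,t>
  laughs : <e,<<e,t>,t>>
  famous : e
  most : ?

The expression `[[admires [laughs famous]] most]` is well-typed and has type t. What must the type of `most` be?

<t,t>

At [[admires [laughs famous]] most] (required: t): [admires [laughs famous]] is t, which is not a function with range t; hence most is the functor — type <t,t>.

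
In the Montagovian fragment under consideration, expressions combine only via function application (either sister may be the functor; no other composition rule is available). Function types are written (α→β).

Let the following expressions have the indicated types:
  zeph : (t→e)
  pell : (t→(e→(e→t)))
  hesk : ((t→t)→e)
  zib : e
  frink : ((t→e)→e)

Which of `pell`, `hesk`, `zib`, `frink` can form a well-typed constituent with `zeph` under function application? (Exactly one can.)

frink

pell : (t→(e→(e→t))) — neither side's domain matches the other.
hesk : ((t→t)→e) — neither side's domain matches the other.
zib : e — neither side's domain matches the other.
frink — combines: frink : ((t→e)→e) takes zeph : (t→e) as argument, giving e.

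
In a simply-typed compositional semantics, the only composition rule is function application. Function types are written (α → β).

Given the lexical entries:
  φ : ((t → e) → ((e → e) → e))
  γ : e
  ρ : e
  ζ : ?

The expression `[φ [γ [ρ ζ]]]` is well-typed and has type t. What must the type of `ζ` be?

(e → (e → (((t → e) → ((e → e) → e)) → t)))

[φ [γ [ρ ζ]]] must have type t. The sister φ has type ((t → e) → ((e → e) → e)); that is not a function onto t, so [γ [ρ ζ]] must be the functor, of type (((t → e) → ((e → e) → e)) → t).
[γ [ρ ζ]] must have type (((t → e) → ((e → e) → e)) → t). The sister γ has type e; that is not a function onto (((t → e) → ((e → e) → e)) → t), so [ρ ζ] must be the functor, of type (e → (((t → e) → ((e → e) → e)) → t)).
[ρ ζ] must have type (e → (((t → e) → ((e → e) → e)) → t)). The sister ρ has type e; that is not a function onto (e → (((t → e) → ((e → e) → e)) → t)), so ζ must be the functor, of type (e → (e → (((t → e) → ((e → e) → e)) → t))).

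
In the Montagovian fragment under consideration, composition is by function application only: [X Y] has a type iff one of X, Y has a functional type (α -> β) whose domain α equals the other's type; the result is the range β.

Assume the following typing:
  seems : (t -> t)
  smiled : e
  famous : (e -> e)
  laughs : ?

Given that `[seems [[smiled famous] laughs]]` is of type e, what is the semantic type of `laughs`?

At [seems [[smiled famous] laughs]] (required: e): seems is (t -> t), which is not a function with range e; hence [[smiled famous] laughs] is the functor — type ((t -> t) -> e).
At [[smiled famous] laughs] (required: ((t -> t) -> e)): [smiled famous] is e, which is not a function with range ((t -> t) -> e); hence laughs is the functor — type (e -> ((t -> t) -> e)).

(e -> ((t -> t) -> e))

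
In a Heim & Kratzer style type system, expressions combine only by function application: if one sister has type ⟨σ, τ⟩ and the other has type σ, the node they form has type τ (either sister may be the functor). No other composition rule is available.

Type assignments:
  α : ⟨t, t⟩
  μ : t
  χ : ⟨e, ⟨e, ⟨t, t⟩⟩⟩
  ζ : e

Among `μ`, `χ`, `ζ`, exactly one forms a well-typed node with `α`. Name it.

μ

μ — combines: α : ⟨t, t⟩ takes μ : t as argument, giving t.
χ : ⟨e, ⟨e, ⟨t, t⟩⟩⟩ — does not combine with α.
ζ : e — does not combine with α.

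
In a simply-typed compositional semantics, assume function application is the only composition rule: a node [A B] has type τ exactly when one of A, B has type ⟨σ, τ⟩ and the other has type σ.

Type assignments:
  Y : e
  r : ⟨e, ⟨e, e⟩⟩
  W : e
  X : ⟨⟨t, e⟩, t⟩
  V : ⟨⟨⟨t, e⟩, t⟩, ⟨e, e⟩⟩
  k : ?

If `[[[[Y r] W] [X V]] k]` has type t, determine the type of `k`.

[[[[Y r] W] [X V]] k] is required to be t. [[[Y r] W] [X V]] : e cannot yield t as functor, so k : ⟨e, t⟩.

⟨e, t⟩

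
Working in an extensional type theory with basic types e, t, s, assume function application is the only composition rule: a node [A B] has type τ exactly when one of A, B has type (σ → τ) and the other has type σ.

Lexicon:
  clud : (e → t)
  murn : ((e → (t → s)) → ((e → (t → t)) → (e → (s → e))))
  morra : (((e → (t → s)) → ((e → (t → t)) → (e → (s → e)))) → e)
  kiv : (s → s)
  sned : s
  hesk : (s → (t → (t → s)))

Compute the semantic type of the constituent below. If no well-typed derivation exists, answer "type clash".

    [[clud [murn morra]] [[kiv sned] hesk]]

(t → s)

[murn morra]: functor morra : (((e → (t → s)) → ((e → (t → t)) → (e → (s → e)))) → e), argument murn : ((e → (t → s)) → ((e → (t → t)) → (e → (s → e)))); result e.
[clud [murn morra]]: functor clud : (e → t), argument [murn morra] : e; result t.
[kiv sned]: functor kiv : (s → s), argument sned : s; result s.
[[kiv sned] hesk]: functor hesk : (s → (t → (t → s))), argument [kiv sned] : s; result (t → (t → s)).
[[clud [murn morra]] [[kiv sned] hesk]]: functor [[kiv sned] hesk] : (t → (t → s)), argument [clud [murn morra]] : t; result (t → s).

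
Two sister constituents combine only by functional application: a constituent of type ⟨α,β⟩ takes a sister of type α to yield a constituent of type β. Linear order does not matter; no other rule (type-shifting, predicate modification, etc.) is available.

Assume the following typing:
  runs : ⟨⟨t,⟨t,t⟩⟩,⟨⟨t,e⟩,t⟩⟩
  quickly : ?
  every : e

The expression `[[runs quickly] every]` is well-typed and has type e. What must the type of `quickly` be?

[[runs quickly] every] must have type e. The sister every has type e; that is not a function onto e, so [runs quickly] must be the functor, of type ⟨e,e⟩.
[runs quickly] must have type ⟨e,e⟩. The sister runs has type ⟨⟨t,⟨t,t⟩⟩,⟨⟨t,e⟩,t⟩⟩; that is not a function onto ⟨e,e⟩, so quickly must be the functor, of type ⟨⟨⟨t,⟨t,t⟩⟩,⟨⟨t,e⟩,t⟩⟩,⟨e,e⟩⟩.

⟨⟨⟨t,⟨t,t⟩⟩,⟨⟨t,e⟩,t⟩⟩,⟨e,e⟩⟩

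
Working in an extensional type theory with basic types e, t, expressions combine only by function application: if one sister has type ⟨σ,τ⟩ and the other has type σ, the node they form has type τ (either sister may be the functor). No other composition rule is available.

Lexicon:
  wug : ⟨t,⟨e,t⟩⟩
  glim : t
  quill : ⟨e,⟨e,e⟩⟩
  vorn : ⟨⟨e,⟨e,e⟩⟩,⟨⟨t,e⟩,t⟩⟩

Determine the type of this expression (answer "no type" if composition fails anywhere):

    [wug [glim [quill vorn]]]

[quill vorn]: functor vorn : ⟨⟨e,⟨e,e⟩⟩,⟨⟨t,e⟩,t⟩⟩, argument quill : ⟨e,⟨e,e⟩⟩; result ⟨⟨t,e⟩,t⟩.
[glim [quill vorn]]: t and ⟨⟨t,e⟩,t⟩ cannot combine by function application — type clash.

no type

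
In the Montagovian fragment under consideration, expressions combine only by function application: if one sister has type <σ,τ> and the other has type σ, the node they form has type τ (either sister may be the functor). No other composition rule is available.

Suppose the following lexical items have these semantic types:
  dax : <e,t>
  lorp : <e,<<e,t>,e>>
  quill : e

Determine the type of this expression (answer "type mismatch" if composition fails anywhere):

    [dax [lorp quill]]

e

[lorp quill]: functor lorp : <e,<<e,t>,e>>, argument quill : e; result <<e,t>,e>.
[dax [lorp quill]]: functor [lorp quill] : <<e,t>,e>, argument dax : <e,t>; result e.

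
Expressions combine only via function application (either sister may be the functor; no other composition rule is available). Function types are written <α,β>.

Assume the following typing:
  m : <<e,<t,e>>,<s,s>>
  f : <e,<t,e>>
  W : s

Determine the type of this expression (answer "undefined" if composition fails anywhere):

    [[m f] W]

s

[m f] — m of type <<e,<t,e>>,<s,s>> combines with f of type <e,<t,e>>: type <s,s>.
[[m f] W] — [m f] of type <s,s> combines with W of type s: type s.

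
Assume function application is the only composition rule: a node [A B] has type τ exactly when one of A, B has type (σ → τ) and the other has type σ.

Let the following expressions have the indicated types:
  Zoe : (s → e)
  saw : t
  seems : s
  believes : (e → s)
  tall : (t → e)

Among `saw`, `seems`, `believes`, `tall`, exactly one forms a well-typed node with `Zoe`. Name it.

seems

saw : t — no; Zoe wants s, and saw wants nothing (atomic).
seems — combines: Zoe : (s → e) takes seems : s as argument, giving e.
believes : (e → s) — no; Zoe wants s, and believes wants e.
tall : (t → e) — no; Zoe wants s, and tall wants t.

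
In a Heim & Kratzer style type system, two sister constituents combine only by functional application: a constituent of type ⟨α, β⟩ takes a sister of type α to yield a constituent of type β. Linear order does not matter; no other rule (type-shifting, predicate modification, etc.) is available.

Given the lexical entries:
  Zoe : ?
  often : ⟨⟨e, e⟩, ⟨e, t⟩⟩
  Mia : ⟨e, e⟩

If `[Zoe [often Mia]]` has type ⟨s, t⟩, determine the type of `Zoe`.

At [Zoe [often Mia]] (required: ⟨s, t⟩): [often Mia] is ⟨e, t⟩, which is not a function with range ⟨s, t⟩; hence Zoe is the functor — type ⟨⟨e, t⟩, ⟨s, t⟩⟩.

⟨⟨e, t⟩, ⟨s, t⟩⟩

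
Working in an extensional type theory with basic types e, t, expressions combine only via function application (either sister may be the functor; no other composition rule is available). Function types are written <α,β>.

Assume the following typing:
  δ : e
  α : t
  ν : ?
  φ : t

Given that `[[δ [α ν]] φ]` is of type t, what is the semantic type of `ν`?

<t,<e,<t,t>>>

For [[δ [α ν]] φ] to have type t with φ of type t, [δ [α ν]] must be the function: [δ [α ν]] : <t,t>.
For [δ [α ν]] to have type <t,t> with δ of type e, [α ν] must be the function: [α ν] : <e,<t,t>>.
For [α ν] to have type <e,<t,t>> with α of type t, ν must be the function: ν : <t,<e,<t,t>>>.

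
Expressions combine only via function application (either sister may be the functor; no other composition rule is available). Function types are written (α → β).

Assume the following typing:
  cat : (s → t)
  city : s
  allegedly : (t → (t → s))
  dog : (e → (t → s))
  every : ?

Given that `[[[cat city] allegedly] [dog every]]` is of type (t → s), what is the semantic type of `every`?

At [[[cat city] allegedly] [dog every]] (required: (t → s)): [[cat city] allegedly] is (t → s), which is not a function with range (t → s); hence [dog every] is the functor — type ((t → s) → (t → s)).
At [dog every] (required: ((t → s) → (t → s))): dog is (e → (t → s)), which is not a function with range ((t → s) → (t → s)); hence every is the functor — type ((e → (t → s)) → ((t → s) → (t → s))).

((e → (t → s)) → ((t → s) → (t → s)))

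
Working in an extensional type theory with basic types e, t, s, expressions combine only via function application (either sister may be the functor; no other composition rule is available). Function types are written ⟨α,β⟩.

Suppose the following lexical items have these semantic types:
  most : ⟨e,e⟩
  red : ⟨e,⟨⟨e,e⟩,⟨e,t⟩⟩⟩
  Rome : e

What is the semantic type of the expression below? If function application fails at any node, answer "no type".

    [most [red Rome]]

⟨e,t⟩

[red Rome]: ⟨e,⟨⟨e,e⟩,⟨e,t⟩⟩⟩ applied to e yields ⟨⟨e,e⟩,⟨e,t⟩⟩.
[most [red Rome]]: ⟨⟨e,e⟩,⟨e,t⟩⟩ applied to ⟨e,e⟩ yields ⟨e,t⟩.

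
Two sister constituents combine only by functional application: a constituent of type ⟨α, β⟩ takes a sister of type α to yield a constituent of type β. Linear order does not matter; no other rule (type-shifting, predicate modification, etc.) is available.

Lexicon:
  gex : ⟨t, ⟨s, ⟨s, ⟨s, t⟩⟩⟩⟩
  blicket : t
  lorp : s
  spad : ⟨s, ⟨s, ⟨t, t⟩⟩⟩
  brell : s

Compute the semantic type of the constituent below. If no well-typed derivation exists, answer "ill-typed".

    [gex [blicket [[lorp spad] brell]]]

[lorp spad]: functor spad : ⟨s, ⟨s, ⟨t, t⟩⟩⟩, argument lorp : s; result ⟨s, ⟨t, t⟩⟩.
[[lorp spad] brell]: functor [lorp spad] : ⟨s, ⟨t, t⟩⟩, argument brell : s; result ⟨t, t⟩.
[blicket [[lorp spad] brell]]: functor [[lorp spad] brell] : ⟨t, t⟩, argument blicket : t; result t.
[gex [blicket [[lorp spad] brell]]]: functor gex : ⟨t, ⟨s, ⟨s, ⟨s, t⟩⟩⟩⟩, argument [blicket [[lorp spad] brell]] : t; result ⟨s, ⟨s, ⟨s, t⟩⟩⟩.

⟨s, ⟨s, ⟨s, t⟩⟩⟩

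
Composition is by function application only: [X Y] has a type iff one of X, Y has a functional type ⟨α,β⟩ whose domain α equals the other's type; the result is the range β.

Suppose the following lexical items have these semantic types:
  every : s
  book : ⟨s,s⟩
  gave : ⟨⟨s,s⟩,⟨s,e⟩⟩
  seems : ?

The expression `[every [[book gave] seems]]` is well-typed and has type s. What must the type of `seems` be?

[every [[book gave] seems]] must have type s. The sister every has type s; that is not a function onto s, so [[book gave] seems] must be the functor, of type ⟨s,s⟩.
[[book gave] seems] must have type ⟨s,s⟩. The sister [book gave] has type ⟨s,e⟩; that is not a function onto ⟨s,s⟩, so seems must be the functor, of type ⟨⟨s,e⟩,⟨s,s⟩⟩.

⟨⟨s,e⟩,⟨s,s⟩⟩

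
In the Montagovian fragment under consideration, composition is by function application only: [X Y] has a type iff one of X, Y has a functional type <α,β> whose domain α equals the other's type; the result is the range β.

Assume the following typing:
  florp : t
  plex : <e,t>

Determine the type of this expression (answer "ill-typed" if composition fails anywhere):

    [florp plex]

ill-typed

[florp plex]: t and <e,t> cannot combine by function application — type clash.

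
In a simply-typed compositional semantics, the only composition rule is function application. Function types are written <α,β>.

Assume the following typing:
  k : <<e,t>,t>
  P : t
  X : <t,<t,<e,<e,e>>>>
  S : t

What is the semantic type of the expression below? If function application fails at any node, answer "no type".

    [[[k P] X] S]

[k P]: <<e,t>,t> and t cannot combine by function application — type clash.

no type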